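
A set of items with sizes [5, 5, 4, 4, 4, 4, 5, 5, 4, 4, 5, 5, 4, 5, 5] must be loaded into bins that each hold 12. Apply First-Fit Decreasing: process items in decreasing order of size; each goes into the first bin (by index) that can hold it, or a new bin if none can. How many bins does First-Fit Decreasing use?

Sorted descending: 5, 5, 5, 5, 5, 5, 5, 5, 4, 4, 4, 4, 4, 4, 4.
5 → bin 1 (remaining 7)
5 → bin 1 (remaining 2)
5 → bin 2 (remaining 7)
5 → bin 2 (remaining 2)
5 → bin 3 (remaining 7)
5 → bin 3 (remaining 2)
5 → bin 4 (remaining 7)
5 → bin 4 (remaining 2)
4 → bin 5 (remaining 8)
4 → bin 5 (remaining 4)
4 → bin 5 (remaining 0)
4 → bin 6 (remaining 8)
4 → bin 6 (remaining 4)
4 → bin 6 (remaining 0)
4 → bin 7 (remaining 8)

7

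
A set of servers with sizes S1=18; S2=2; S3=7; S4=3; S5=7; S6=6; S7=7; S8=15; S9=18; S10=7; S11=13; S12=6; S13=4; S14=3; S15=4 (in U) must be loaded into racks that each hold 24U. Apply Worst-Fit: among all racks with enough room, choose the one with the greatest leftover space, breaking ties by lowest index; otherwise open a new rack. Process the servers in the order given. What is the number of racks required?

rack 1: place S1 (18U), 6U left
rack 1: place S2 (2U), 4U left
rack 2: place S3 (7U), 17U left
rack 2: place S4 (3U), 14U left
rack 2: place S5 (7U), 7U left
rack 2: place S6 (6U), 1U left
rack 3: place S7 (7U), 17U left
rack 3: place S8 (15U), 2U left
rack 4: place S9 (18U), 6U left
rack 5: place S10 (7U), 17U left
rack 5: place S11 (13U), 4U left
rack 4: place S12 (6U), 0U left
rack 1: place S13 (4U), 0U left
rack 5: place S14 (3U), 1U left
rack 6: place S15 (4U), 20U left

6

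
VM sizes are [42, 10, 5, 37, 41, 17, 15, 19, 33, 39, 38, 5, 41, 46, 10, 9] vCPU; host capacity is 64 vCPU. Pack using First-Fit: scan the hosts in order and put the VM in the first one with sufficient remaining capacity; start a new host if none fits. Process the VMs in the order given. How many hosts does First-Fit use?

8 hosts

host 1: place 42 vCPU, 22 vCPU left
host 1: place 10 vCPU, 12 vCPU left
host 1: place 5 vCPU, 7 vCPU left
host 2: place 37 vCPU, 27 vCPU left
host 3: place 41 vCPU, 23 vCPU left
host 2: place 17 vCPU, 10 vCPU left
host 3: place 15 vCPU, 8 vCPU left
host 4: place 19 vCPU, 45 vCPU left
host 4: place 33 vCPU, 12 vCPU left
host 5: place 39 vCPU, 25 vCPU left
host 6: place 38 vCPU, 26 vCPU left
host 1: place 5 vCPU, 2 vCPU left
host 7: place 41 vCPU, 23 vCPU left
host 8: place 46 vCPU, 18 vCPU left
host 2: place 10 vCPU, 0 vCPU left
host 4: place 9 vCPU, 3 vCPU left
Final hosts: [42,10,5,5] [37,17,10] [41,15] [19,33,9] [39] [38] [41] [46].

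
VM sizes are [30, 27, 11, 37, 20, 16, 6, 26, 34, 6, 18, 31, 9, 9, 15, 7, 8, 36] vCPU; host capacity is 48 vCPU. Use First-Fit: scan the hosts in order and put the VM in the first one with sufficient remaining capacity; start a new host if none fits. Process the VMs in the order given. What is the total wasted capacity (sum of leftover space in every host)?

38

30 vCPU → host 1 (remaining 18 vCPU)
27 vCPU → host 2 (remaining 21 vCPU)
11 vCPU → host 1 (remaining 7 vCPU)
37 vCPU → host 3 (remaining 11 vCPU)
20 vCPU → host 2 (remaining 1 vCPU)
16 vCPU → host 4 (remaining 32 vCPU)
6 vCPU → host 1 (remaining 1 vCPU)
26 vCPU → host 4 (remaining 6 vCPU)
34 vCPU → host 5 (remaining 14 vCPU)
6 vCPU → host 3 (remaining 5 vCPU)
18 vCPU → host 6 (remaining 30 vCPU)
31 vCPU → host 7 (remaining 17 vCPU)
9 vCPU → host 5 (remaining 5 vCPU)
9 vCPU → host 6 (remaining 21 vCPU)
15 vCPU → host 6 (remaining 6 vCPU)
7 vCPU → host 7 (remaining 10 vCPU)
8 vCPU → host 7 (remaining 2 vCPU)
36 vCPU → host 8 (remaining 12 vCPU)
8 hosts × 48 vCPU = 384 vCPU; used 346 vCPU; unused 38 vCPU.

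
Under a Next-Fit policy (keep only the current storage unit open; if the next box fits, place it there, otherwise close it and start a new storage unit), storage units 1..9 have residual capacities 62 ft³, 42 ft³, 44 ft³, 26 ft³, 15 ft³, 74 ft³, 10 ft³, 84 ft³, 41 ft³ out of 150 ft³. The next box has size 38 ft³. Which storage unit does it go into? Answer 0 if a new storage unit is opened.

Next-Fit only looks at storage unit 9, which has 41 ft³ free.
38 ft³ fits there.

9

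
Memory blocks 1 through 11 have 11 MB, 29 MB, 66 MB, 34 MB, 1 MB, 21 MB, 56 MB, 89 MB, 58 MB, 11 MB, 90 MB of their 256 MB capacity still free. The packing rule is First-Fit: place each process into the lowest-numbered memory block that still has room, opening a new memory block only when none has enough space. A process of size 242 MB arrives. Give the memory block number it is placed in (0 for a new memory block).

0

No memory block has ≥ 242 MB free, so a new memory block is opened.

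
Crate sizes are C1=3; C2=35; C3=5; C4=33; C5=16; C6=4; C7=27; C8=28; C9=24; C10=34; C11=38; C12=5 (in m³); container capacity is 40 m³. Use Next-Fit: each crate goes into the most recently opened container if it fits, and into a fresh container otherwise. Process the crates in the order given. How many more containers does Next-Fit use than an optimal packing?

2

Next-Fit: [3,35] [5,33] [16,4] [27] [28] [24] [34] [38] [5] → 9 containers.
Total size 252 m³; any packing needs at least ⌈252/40⌉ = 7 containers.
An optimal packing achieves that bound: [38] [35,5] [34,5] [33,4,3] [28] [27] [24,16] → 7 containers.
Excess: 9 − 7 = 2.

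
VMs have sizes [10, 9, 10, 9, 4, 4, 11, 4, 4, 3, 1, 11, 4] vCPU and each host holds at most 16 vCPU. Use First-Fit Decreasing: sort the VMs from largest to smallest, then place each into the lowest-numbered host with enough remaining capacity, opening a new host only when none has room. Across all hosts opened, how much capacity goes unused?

Sorted descending: 11, 11, 10, 10, 9, 9, 4, 4, 4, 4, 4, 3, 1.
11 vCPU → host 1 (remaining 5 vCPU)
11 vCPU → host 2 (remaining 5 vCPU)
10 vCPU → host 3 (remaining 6 vCPU)
10 vCPU → host 4 (remaining 6 vCPU)
9 vCPU → host 5 (remaining 7 vCPU)
9 vCPU → host 6 (remaining 7 vCPU)
4 vCPU → host 1 (remaining 1 vCPU)
4 vCPU → host 2 (remaining 1 vCPU)
4 vCPU → host 3 (remaining 2 vCPU)
4 vCPU → host 4 (remaining 2 vCPU)
4 vCPU → host 5 (remaining 3 vCPU)
3 vCPU → host 5 (remaining 0 vCPU)
1 vCPU → host 1 (remaining 0 vCPU)
6 hosts × 16 vCPU = 96 vCPU; used 84 vCPU; unused 12 vCPU.

12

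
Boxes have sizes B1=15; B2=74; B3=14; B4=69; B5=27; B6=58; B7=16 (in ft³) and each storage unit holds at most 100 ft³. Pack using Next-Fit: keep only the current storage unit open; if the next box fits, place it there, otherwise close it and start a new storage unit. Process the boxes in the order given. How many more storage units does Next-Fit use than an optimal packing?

1

Next-Fit: [15,74] [14,69] [27,58] [16] → 4 storage units.
Total size 273 ft³; any packing needs at least ⌈273/100⌉ = 3 storage units.
An optimal packing achieves that bound: [74,16] [69,27] [58,15,14] → 3 storage units.
Excess: 4 − 3 = 1.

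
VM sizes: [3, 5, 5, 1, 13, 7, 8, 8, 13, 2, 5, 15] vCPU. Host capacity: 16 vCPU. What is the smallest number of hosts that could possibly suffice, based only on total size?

6 hosts

Total size = 3 + 5 + 5 + 1 + 13 + 7 + 8 + 8 + 13 + 2 + 5 + 15 = 85 vCPU.
⌈85 / 16⌉ = 6.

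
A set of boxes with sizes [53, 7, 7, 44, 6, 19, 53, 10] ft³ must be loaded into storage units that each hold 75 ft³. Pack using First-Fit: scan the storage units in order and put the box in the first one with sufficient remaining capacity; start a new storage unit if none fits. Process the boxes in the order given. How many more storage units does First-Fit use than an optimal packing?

0

First-Fit: [53,7,7,6] [44,19,10] [53] → 3 storage units.
Total size 199 ft³; any packing needs at least ⌈199/75⌉ = 3 storage units.
So 3 is already optimal.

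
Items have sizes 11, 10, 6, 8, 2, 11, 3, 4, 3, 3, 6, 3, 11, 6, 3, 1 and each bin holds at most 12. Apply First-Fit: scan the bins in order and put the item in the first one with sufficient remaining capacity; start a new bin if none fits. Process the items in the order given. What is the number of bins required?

bin 1: place 11, 1 left
bin 2: place 10, 2 left
bin 3: place 6, 6 left
bin 4: place 8, 4 left
bin 2: place 2, 0 left
bin 5: place 11, 1 left
bin 3: place 3, 3 left
bin 4: place 4, 0 left
bin 3: place 3, 0 left
bin 6: place 3, 9 left
bin 6: place 6, 3 left
bin 6: place 3, 0 left
bin 7: place 11, 1 left
bin 8: place 6, 6 left
bin 8: place 3, 3 left
bin 1: place 1, 0 left

8 bins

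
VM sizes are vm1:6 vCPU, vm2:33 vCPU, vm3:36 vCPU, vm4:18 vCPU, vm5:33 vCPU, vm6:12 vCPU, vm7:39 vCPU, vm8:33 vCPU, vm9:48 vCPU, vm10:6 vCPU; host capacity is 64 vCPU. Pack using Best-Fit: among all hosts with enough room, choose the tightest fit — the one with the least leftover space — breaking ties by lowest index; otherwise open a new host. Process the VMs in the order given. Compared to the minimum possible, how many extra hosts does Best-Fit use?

0

Best-Fit: [6,33,18,6] [36,12] [33] [39] [33] [48] → 6 hosts.
6 VMs exceed 32 vCPU (half the capacity), and no two of those can share a host, so at least 6 hosts are needed.
So 6 is already optimal.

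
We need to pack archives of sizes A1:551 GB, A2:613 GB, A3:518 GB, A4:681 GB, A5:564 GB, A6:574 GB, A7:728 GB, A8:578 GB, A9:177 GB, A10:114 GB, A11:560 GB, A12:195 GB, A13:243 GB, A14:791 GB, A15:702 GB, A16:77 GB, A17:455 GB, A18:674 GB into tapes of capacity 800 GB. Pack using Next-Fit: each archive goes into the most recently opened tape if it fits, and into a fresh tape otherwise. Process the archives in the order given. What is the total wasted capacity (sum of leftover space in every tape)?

A1 (551 GB) → tape 1 (remaining 249 GB)
A2 (613 GB) → tape 2 (remaining 187 GB)
A3 (518 GB) → tape 3 (remaining 282 GB)
A4 (681 GB) → tape 4 (remaining 119 GB)
A5 (564 GB) → tape 5 (remaining 236 GB)
A6 (574 GB) → tape 6 (remaining 226 GB)
A7 (728 GB) → tape 7 (remaining 72 GB)
A8 (578 GB) → tape 8 (remaining 222 GB)
A9 (177 GB) → tape 8 (remaining 45 GB)
A10 (114 GB) → tape 9 (remaining 686 GB)
A11 (560 GB) → tape 9 (remaining 126 GB)
A12 (195 GB) → tape 10 (remaining 605 GB)
A13 (243 GB) → tape 10 (remaining 362 GB)
A14 (791 GB) → tape 11 (remaining 9 GB)
A15 (702 GB) → tape 12 (remaining 98 GB)
A16 (77 GB) → tape 12 (remaining 21 GB)
A17 (455 GB) → tape 13 (remaining 345 GB)
A18 (674 GB) → tape 14 (remaining 126 GB)
14 tapes × 800 GB = 11200 GB; used 8795 GB; unused 2405 GB.

2405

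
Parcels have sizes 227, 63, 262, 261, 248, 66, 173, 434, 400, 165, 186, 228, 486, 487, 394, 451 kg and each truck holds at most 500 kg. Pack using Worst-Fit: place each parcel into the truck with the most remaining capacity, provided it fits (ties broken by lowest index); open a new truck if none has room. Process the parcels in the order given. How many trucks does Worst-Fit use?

truck 1: place 227 kg, 273 kg left
truck 1: place 63 kg, 210 kg left
truck 2: place 262 kg, 238 kg left
truck 3: place 261 kg, 239 kg left
truck 4: place 248 kg, 252 kg left
truck 4: place 66 kg, 186 kg left
truck 3: place 173 kg, 66 kg left
truck 5: place 434 kg, 66 kg left
truck 6: place 400 kg, 100 kg left
truck 2: place 165 kg, 73 kg left
truck 1: place 186 kg, 24 kg left
truck 7: place 228 kg, 272 kg left
truck 8: place 486 kg, 14 kg left
truck 9: place 487 kg, 13 kg left
truck 10: place 394 kg, 106 kg left
truck 11: place 451 kg, 49 kg left

11 trucks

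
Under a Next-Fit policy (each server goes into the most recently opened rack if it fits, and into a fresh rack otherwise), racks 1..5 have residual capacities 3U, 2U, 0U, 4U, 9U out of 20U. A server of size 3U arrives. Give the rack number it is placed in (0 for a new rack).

5

Next-Fit only looks at rack 5, which has 9U free.
3U fits there.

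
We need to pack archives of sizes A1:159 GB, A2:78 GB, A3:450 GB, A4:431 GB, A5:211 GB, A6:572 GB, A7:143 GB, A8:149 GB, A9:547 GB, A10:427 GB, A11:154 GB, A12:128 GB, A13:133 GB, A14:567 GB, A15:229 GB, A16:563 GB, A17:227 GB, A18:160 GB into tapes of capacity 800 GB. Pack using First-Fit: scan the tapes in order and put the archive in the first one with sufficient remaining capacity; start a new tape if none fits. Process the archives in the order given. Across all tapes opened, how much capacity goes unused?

1072

A1 (159 GB) → tape 1 (remaining 641 GB)
A2 (78 GB) → tape 1 (remaining 563 GB)
A3 (450 GB) → tape 1 (remaining 113 GB)
A4 (431 GB) → tape 2 (remaining 369 GB)
A5 (211 GB) → tape 2 (remaining 158 GB)
A6 (572 GB) → tape 3 (remaining 228 GB)
A7 (143 GB) → tape 2 (remaining 15 GB)
A8 (149 GB) → tape 3 (remaining 79 GB)
A9 (547 GB) → tape 4 (remaining 253 GB)
A10 (427 GB) → tape 5 (remaining 373 GB)
A11 (154 GB) → tape 4 (remaining 99 GB)
A12 (128 GB) → tape 5 (remaining 245 GB)
A13 (133 GB) → tape 5 (remaining 112 GB)
A14 (567 GB) → tape 6 (remaining 233 GB)
A15 (229 GB) → tape 6 (remaining 4 GB)
A16 (563 GB) → tape 7 (remaining 237 GB)
A17 (227 GB) → tape 7 (remaining 10 GB)
A18 (160 GB) → tape 8 (remaining 640 GB)
8 tapes × 800 GB = 6400 GB; used 5328 GB; unused 1072 GB.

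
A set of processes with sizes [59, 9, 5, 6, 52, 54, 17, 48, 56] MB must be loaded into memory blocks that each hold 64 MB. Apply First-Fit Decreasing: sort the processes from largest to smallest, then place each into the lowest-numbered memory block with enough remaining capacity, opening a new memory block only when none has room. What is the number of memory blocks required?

6

Sorted descending: 59, 56, 54, 52, 48, 17, 9, 6, 5.
Put 59 MB in memory block 1; 5 MB remain.
Put 56 MB in memory block 2; 8 MB remain.
Put 54 MB in memory block 3; 10 MB remain.
Put 52 MB in memory block 4; 12 MB remain.
Put 48 MB in memory block 5; 16 MB remain.
Put 17 MB in memory block 6; 47 MB remain.
Put 9 MB in memory block 3; 1 MB remain.
Put 6 MB in memory block 2; 2 MB remain.
Put 5 MB in memory block 1; 0 MB remain.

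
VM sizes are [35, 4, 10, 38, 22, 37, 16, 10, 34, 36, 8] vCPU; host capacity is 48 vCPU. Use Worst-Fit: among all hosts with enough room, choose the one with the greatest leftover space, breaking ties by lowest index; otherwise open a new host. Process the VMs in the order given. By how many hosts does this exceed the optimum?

Worst-Fit: [35,4] [10,38] [22,16] [37,10] [34,8] [36] → 6 hosts.
Total size 250 vCPU; any packing needs at least ⌈250/48⌉ = 6 hosts.
So 6 is already optimal.

0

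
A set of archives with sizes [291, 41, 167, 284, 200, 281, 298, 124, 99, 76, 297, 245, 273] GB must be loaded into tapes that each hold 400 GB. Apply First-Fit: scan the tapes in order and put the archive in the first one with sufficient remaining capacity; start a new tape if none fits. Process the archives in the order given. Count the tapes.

8 tapes

291 GB → tape 1 (remaining 109 GB)
41 GB → tape 1 (remaining 68 GB)
167 GB → tape 2 (remaining 233 GB)
284 GB → tape 3 (remaining 116 GB)
200 GB → tape 2 (remaining 33 GB)
281 GB → tape 4 (remaining 119 GB)
298 GB → tape 5 (remaining 102 GB)
124 GB → tape 6 (remaining 276 GB)
99 GB → tape 3 (remaining 17 GB)
76 GB → tape 4 (remaining 43 GB)
297 GB → tape 7 (remaining 103 GB)
245 GB → tape 6 (remaining 31 GB)
273 GB → tape 8 (remaining 127 GB)
Final tapes: [291,41] [167,200] [284,99] [281,76] [298] [124,245] [297] [273].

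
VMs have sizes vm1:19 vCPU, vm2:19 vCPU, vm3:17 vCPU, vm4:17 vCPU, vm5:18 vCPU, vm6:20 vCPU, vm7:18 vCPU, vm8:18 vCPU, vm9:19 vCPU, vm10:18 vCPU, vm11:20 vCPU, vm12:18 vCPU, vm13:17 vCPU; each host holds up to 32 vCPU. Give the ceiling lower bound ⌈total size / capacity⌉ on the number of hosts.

8 hosts

Total size = 19 + 19 + 17 + 17 + 18 + 20 + 18 + 18 + 19 + 18 + 20 + 18 + 17 = 238 vCPU.
⌈238 / 32⌉ = 8.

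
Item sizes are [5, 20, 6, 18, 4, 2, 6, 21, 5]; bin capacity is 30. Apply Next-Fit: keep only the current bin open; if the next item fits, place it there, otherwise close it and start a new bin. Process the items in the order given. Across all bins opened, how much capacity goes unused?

5 → bin 1 (remaining 25)
20 → bin 1 (remaining 5)
6 → bin 2 (remaining 24)
18 → bin 2 (remaining 6)
4 → bin 2 (remaining 2)
2 → bin 2 (remaining 0)
6 → bin 3 (remaining 24)
21 → bin 3 (remaining 3)
5 → bin 4 (remaining 25)
4 bins × 30 = 120; used 87; unused 33.

33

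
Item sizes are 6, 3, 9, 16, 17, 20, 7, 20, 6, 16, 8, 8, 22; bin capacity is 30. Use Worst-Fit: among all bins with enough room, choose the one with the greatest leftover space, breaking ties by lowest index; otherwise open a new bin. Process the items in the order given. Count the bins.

6 → bin 1 (remaining 24)
3 → bin 1 (remaining 21)
9 → bin 1 (remaining 12)
16 → bin 2 (remaining 14)
17 → bin 3 (remaining 13)
20 → bin 4 (remaining 10)
7 → bin 2 (remaining 7)
20 → bin 5 (remaining 10)
6 → bin 3 (remaining 7)
16 → bin 6 (remaining 14)
8 → bin 6 (remaining 6)
8 → bin 1 (remaining 4)
22 → bin 7 (remaining 8)

7 bins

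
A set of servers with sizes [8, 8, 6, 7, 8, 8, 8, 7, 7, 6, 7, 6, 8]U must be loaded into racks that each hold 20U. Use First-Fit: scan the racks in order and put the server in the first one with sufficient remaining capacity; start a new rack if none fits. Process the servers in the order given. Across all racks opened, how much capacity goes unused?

Put 8U in rack 1; 12U remain.
Put 8U in rack 1; 4U remain.
Put 6U in rack 2; 14U remain.
Put 7U in rack 2; 7U remain.
Put 8U in rack 3; 12U remain.
Put 8U in rack 3; 4U remain.
Put 8U in rack 4; 12U remain.
Put 7U in rack 2; 0U remain.
Put 7U in rack 4; 5U remain.
Put 6U in rack 5; 14U remain.
Put 7U in rack 5; 7U remain.
Put 6U in rack 5; 1U remain.
Put 8U in rack 6; 12U remain.
6 racks × 20U = 120U; used 94U; unused 26U.

26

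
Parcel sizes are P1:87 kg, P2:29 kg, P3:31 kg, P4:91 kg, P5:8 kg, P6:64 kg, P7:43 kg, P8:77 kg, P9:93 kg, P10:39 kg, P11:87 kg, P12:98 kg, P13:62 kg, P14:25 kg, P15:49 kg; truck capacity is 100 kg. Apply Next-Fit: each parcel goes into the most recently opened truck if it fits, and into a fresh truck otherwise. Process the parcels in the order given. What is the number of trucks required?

P1 (87 kg) → truck 1 (remaining 13 kg)
P2 (29 kg) → truck 2 (remaining 71 kg)
P3 (31 kg) → truck 2 (remaining 40 kg)
P4 (91 kg) → truck 3 (remaining 9 kg)
P5 (8 kg) → truck 3 (remaining 1 kg)
P6 (64 kg) → truck 4 (remaining 36 kg)
P7 (43 kg) → truck 5 (remaining 57 kg)
P8 (77 kg) → truck 6 (remaining 23 kg)
P9 (93 kg) → truck 7 (remaining 7 kg)
P10 (39 kg) → truck 8 (remaining 61 kg)
P11 (87 kg) → truck 9 (remaining 13 kg)
P12 (98 kg) → truck 10 (remaining 2 kg)
P13 (62 kg) → truck 11 (remaining 38 kg)
P14 (25 kg) → truck 11 (remaining 13 kg)
P15 (49 kg) → truck 12 (remaining 51 kg)
Final trucks: [87] [29,31] [91,8] [64] [43] [77] [93] [39] [87] [98] [62,25] [49].

12 trucks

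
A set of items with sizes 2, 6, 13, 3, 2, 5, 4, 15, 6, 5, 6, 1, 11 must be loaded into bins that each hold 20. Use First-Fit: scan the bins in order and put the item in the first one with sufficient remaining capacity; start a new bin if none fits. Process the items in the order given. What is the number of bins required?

5

2 → bin 1 (remaining 18)
6 → bin 1 (remaining 12)
13 → bin 2 (remaining 7)
3 → bin 1 (remaining 9)
2 → bin 1 (remaining 7)
5 → bin 1 (remaining 2)
4 → bin 2 (remaining 3)
15 → bin 3 (remaining 5)
6 → bin 4 (remaining 14)
5 → bin 3 (remaining 0)
6 → bin 4 (remaining 8)
1 → bin 1 (remaining 1)
11 → bin 5 (remaining 9)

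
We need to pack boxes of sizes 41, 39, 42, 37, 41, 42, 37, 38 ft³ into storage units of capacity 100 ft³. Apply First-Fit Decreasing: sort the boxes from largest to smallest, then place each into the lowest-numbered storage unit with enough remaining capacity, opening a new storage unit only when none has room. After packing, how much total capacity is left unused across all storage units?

Sorted descending: 42, 42, 41, 41, 39, 38, 37, 37.
Put 42 ft³ in storage unit 1; 58 ft³ remain.
Put 42 ft³ in storage unit 1; 16 ft³ remain.
Put 41 ft³ in storage unit 2; 59 ft³ remain.
Put 41 ft³ in storage unit 2; 18 ft³ remain.
Put 39 ft³ in storage unit 3; 61 ft³ remain.
Put 38 ft³ in storage unit 3; 23 ft³ remain.
Put 37 ft³ in storage unit 4; 63 ft³ remain.
Put 37 ft³ in storage unit 4; 26 ft³ remain.
4 storage units × 100 ft³ = 400 ft³; used 317 ft³; unused 83 ft³.

83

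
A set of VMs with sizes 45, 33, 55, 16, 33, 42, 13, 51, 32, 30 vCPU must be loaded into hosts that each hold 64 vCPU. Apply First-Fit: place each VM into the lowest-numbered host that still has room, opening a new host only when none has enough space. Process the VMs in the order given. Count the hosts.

7

45 vCPU → host 1 (remaining 19 vCPU)
33 vCPU → host 2 (remaining 31 vCPU)
55 vCPU → host 3 (remaining 9 vCPU)
16 vCPU → host 1 (remaining 3 vCPU)
33 vCPU → host 4 (remaining 31 vCPU)
42 vCPU → host 5 (remaining 22 vCPU)
13 vCPU → host 2 (remaining 18 vCPU)
51 vCPU → host 6 (remaining 13 vCPU)
32 vCPU → host 7 (remaining 32 vCPU)
30 vCPU → host 4 (remaining 1 vCPU)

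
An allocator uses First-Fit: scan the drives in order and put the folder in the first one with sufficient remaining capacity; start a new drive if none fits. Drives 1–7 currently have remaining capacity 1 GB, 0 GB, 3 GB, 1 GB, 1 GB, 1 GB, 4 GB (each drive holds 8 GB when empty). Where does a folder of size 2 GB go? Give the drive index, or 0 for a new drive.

3

Drives with room: drive 3 (3 GB), drive 7 (4 GB).
The first with room is drive 3.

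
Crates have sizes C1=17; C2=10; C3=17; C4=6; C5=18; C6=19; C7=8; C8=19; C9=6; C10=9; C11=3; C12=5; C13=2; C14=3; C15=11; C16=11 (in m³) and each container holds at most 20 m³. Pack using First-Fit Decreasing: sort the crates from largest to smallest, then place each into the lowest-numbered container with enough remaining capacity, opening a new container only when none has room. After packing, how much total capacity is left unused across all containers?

Sorted descending: 19, 19, 18, 17, 17, 11, 11, 10, 9, 8, 6, 6, 5, 3, 3, 2.
19 m³ → container 1 (remaining 1 m³)
19 m³ → container 2 (remaining 1 m³)
18 m³ → container 3 (remaining 2 m³)
17 m³ → container 4 (remaining 3 m³)
17 m³ → container 5 (remaining 3 m³)
11 m³ → container 6 (remaining 9 m³)
11 m³ → container 7 (remaining 9 m³)
10 m³ → container 8 (remaining 10 m³)
9 m³ → container 6 (remaining 0 m³)
8 m³ → container 7 (remaining 1 m³)
6 m³ → container 8 (remaining 4 m³)
6 m³ → container 9 (remaining 14 m³)
5 m³ → container 9 (remaining 9 m³)
3 m³ → container 4 (remaining 0 m³)
3 m³ → container 5 (remaining 0 m³)
2 m³ → container 3 (remaining 0 m³)
9 containers × 20 m³ = 180 m³; used 164 m³; unused 16 m³.

16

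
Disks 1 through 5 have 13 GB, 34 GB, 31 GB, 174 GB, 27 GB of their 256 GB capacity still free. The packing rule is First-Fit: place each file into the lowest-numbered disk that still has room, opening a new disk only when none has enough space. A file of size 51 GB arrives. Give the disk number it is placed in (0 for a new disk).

4

Disks with room: disk 4 (174 GB).
The first with room is disk 4.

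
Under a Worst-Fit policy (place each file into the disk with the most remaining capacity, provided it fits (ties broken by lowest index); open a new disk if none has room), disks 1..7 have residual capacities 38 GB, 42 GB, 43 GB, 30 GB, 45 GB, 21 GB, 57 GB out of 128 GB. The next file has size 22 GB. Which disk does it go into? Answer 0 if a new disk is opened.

Disks with room: disk 1 (38 GB), disk 2 (42 GB), disk 3 (43 GB), disk 4 (30 GB), disk 5 (45 GB), disk 7 (57 GB).
Most room is disk 7 with 57 GB free.

7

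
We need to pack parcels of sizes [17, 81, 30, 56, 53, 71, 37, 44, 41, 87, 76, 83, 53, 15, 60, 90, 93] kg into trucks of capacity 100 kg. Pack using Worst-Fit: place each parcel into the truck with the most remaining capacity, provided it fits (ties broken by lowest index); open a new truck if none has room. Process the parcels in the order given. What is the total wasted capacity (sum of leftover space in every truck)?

213

truck 1: place 17 kg, 83 kg left
truck 1: place 81 kg, 2 kg left
truck 2: place 30 kg, 70 kg left
truck 2: place 56 kg, 14 kg left
truck 3: place 53 kg, 47 kg left
truck 4: place 71 kg, 29 kg left
truck 3: place 37 kg, 10 kg left
truck 5: place 44 kg, 56 kg left
truck 5: place 41 kg, 15 kg left
truck 6: place 87 kg, 13 kg left
truck 7: place 76 kg, 24 kg left
truck 8: place 83 kg, 17 kg left
truck 9: place 53 kg, 47 kg left
truck 9: place 15 kg, 32 kg left
truck 10: place 60 kg, 40 kg left
truck 11: place 90 kg, 10 kg left
truck 12: place 93 kg, 7 kg left
12 trucks × 100 kg = 1200 kg; used 987 kg; unused 213 kg.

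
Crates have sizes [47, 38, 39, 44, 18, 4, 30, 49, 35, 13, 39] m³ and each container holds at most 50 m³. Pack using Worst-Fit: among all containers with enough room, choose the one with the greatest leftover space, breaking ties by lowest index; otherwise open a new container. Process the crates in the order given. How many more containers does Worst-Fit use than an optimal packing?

1

Worst-Fit: [47] [38] [39] [44] [18,4,13] [30] [49] [35] [39] → 9 containers.
Total size 356 m³; any packing needs at least ⌈356/50⌉ = 8 containers.
An optimal packing achieves that bound: [49] [47] [44,4] [39] [39] [38] [35,13] [30,18] → 8 containers.
Excess: 9 − 8 = 1.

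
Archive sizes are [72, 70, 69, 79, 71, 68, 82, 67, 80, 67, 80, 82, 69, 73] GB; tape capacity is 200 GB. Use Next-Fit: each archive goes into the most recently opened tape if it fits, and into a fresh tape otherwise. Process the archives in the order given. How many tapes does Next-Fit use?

72 GB → tape 1 (remaining 128 GB)
70 GB → tape 1 (remaining 58 GB)
69 GB → tape 2 (remaining 131 GB)
79 GB → tape 2 (remaining 52 GB)
71 GB → tape 3 (remaining 129 GB)
68 GB → tape 3 (remaining 61 GB)
82 GB → tape 4 (remaining 118 GB)
67 GB → tape 4 (remaining 51 GB)
80 GB → tape 5 (remaining 120 GB)
67 GB → tape 5 (remaining 53 GB)
80 GB → tape 6 (remaining 120 GB)
82 GB → tape 6 (remaining 38 GB)
69 GB → tape 7 (remaining 131 GB)
73 GB → tape 7 (remaining 58 GB)

7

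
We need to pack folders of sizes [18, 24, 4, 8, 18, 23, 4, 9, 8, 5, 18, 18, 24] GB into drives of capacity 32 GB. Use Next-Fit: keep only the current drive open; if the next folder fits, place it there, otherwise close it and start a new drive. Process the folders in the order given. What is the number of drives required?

8 drives

18 GB → drive 1 (remaining 14 GB)
24 GB → drive 2 (remaining 8 GB)
4 GB → drive 2 (remaining 4 GB)
8 GB → drive 3 (remaining 24 GB)
18 GB → drive 3 (remaining 6 GB)
23 GB → drive 4 (remaining 9 GB)
4 GB → drive 4 (remaining 5 GB)
9 GB → drive 5 (remaining 23 GB)
8 GB → drive 5 (remaining 15 GB)
5 GB → drive 5 (remaining 10 GB)
18 GB → drive 6 (remaining 14 GB)
18 GB → drive 7 (remaining 14 GB)
24 GB → drive 8 (remaining 8 GB)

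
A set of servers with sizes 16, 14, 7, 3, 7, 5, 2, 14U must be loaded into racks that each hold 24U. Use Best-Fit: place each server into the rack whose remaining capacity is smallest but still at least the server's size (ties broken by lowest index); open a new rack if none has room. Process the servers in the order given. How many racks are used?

3

Put 16U in rack 1; 8U remain.
Put 14U in rack 2; 10U remain.
Put 7U in rack 1; 1U remain.
Put 3U in rack 2; 7U remain.
Put 7U in rack 2; 0U remain.
Put 5U in rack 3; 19U remain.
Put 2U in rack 3; 17U remain.
Put 14U in rack 3; 3U remain.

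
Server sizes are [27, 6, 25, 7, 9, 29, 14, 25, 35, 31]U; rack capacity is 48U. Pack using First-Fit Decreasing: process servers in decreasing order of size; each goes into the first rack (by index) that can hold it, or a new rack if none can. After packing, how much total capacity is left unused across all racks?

80

Sorted descending: 35, 31, 29, 27, 25, 25, 14, 9, 7, 6.
35U → rack 1 (remaining 13U)
31U → rack 2 (remaining 17U)
29U → rack 3 (remaining 19U)
27U → rack 4 (remaining 21U)
25U → rack 5 (remaining 23U)
25U → rack 6 (remaining 23U)
14U → rack 2 (remaining 3U)
9U → rack 1 (remaining 4U)
7U → rack 3 (remaining 12U)
6U → rack 3 (remaining 6U)
6 racks × 48U = 288U; used 208U; unused 80U.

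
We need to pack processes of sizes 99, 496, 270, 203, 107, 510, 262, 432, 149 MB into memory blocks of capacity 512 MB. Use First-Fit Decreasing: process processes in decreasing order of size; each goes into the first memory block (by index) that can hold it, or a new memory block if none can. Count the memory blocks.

6

Sorted descending: 510, 496, 432, 270, 262, 203, 149, 107, 99.
memory block 1: place 510 MB, 2 MB left
memory block 2: place 496 MB, 16 MB left
memory block 3: place 432 MB, 80 MB left
memory block 4: place 270 MB, 242 MB left
memory block 5: place 262 MB, 250 MB left
memory block 4: place 203 MB, 39 MB left
memory block 5: place 149 MB, 101 MB left
memory block 6: place 107 MB, 405 MB left
memory block 5: place 99 MB, 2 MB left
Final memory blocks: [510] [496] [432] [270,203] [262,149,99] [107].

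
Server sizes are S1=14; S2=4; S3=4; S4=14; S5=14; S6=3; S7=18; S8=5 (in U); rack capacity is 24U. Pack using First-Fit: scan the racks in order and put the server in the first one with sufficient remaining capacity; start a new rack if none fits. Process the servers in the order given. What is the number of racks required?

4

rack 1: place S1 (14U), 10U left
rack 1: place S2 (4U), 6U left
rack 1: place S3 (4U), 2U left
rack 2: place S4 (14U), 10U left
rack 3: place S5 (14U), 10U left
rack 2: place S6 (3U), 7U left
rack 4: place S7 (18U), 6U left
rack 2: place S8 (5U), 2U left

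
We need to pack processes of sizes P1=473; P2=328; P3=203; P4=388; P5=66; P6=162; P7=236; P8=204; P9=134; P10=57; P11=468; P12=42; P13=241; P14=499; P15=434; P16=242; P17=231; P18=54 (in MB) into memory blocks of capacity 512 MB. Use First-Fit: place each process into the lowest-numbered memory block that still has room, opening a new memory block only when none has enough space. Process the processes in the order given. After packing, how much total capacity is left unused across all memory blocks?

658

memory block 1: place P1 (473 MB), 39 MB left
memory block 2: place P2 (328 MB), 184 MB left
memory block 3: place P3 (203 MB), 309 MB left
memory block 4: place P4 (388 MB), 124 MB left
memory block 2: place P5 (66 MB), 118 MB left
memory block 3: place P6 (162 MB), 147 MB left
memory block 5: place P7 (236 MB), 276 MB left
memory block 5: place P8 (204 MB), 72 MB left
memory block 3: place P9 (134 MB), 13 MB left
memory block 2: place P10 (57 MB), 61 MB left
memory block 6: place P11 (468 MB), 44 MB left
memory block 2: place P12 (42 MB), 19 MB left
memory block 7: place P13 (241 MB), 271 MB left
memory block 8: place P14 (499 MB), 13 MB left
memory block 9: place P15 (434 MB), 78 MB left
memory block 7: place P16 (242 MB), 29 MB left
memory block 10: place P17 (231 MB), 281 MB left
memory block 4: place P18 (54 MB), 70 MB left
10 memory blocks × 512 MB = 5120 MB; used 4462 MB; unused 658 MB.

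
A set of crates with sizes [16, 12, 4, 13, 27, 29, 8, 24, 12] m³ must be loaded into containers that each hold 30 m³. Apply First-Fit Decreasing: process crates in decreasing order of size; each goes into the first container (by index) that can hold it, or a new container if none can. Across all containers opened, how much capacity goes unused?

Sorted descending: 29, 27, 24, 16, 13, 12, 12, 8, 4.
29 m³ → container 1 (remaining 1 m³)
27 m³ → container 2 (remaining 3 m³)
24 m³ → container 3 (remaining 6 m³)
16 m³ → container 4 (remaining 14 m³)
13 m³ → container 4 (remaining 1 m³)
12 m³ → container 5 (remaining 18 m³)
12 m³ → container 5 (remaining 6 m³)
8 m³ → container 6 (remaining 22 m³)
4 m³ → container 3 (remaining 2 m³)
6 containers × 30 m³ = 180 m³; used 145 m³; unused 35 m³.

35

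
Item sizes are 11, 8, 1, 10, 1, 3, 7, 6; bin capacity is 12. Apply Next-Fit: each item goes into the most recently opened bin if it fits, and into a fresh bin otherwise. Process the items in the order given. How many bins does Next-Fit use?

Put 11 in bin 1; 1 remain.
Put 8 in bin 2; 4 remain.
Put 1 in bin 2; 3 remain.
Put 10 in bin 3; 2 remain.
Put 1 in bin 3; 1 remain.
Put 3 in bin 4; 9 remain.
Put 7 in bin 4; 2 remain.
Put 6 in bin 5; 6 remain.
Final bins: [11] [8,1] [10,1] [3,7] [6].

5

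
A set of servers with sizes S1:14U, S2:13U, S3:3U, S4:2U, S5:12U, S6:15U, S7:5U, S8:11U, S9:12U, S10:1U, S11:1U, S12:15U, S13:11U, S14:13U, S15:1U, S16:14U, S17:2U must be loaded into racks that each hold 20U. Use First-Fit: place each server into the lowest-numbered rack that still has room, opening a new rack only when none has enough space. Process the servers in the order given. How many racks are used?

Put S1 (14U) in rack 1; 6U remain.
Put S2 (13U) in rack 2; 7U remain.
Put S3 (3U) in rack 1; 3U remain.
Put S4 (2U) in rack 1; 1U remain.
Put S5 (12U) in rack 3; 8U remain.
Put S6 (15U) in rack 4; 5U remain.
Put S7 (5U) in rack 2; 2U remain.
Put S8 (11U) in rack 5; 9U remain.
Put S9 (12U) in rack 6; 8U remain.
Put S10 (1U) in rack 1; 0U remain.
Put S11 (1U) in rack 2; 1U remain.
Put S12 (15U) in rack 7; 5U remain.
Put S13 (11U) in rack 8; 9U remain.
Put S14 (13U) in rack 9; 7U remain.
Put S15 (1U) in rack 2; 0U remain.
Put S16 (14U) in rack 10; 6U remain.
Put S17 (2U) in rack 3; 6U remain.

10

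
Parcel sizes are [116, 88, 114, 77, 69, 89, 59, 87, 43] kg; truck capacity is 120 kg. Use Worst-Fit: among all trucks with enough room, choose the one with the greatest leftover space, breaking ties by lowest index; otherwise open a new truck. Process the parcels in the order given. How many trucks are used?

8

116 kg → truck 1 (remaining 4 kg)
88 kg → truck 2 (remaining 32 kg)
114 kg → truck 3 (remaining 6 kg)
77 kg → truck 4 (remaining 43 kg)
69 kg → truck 5 (remaining 51 kg)
89 kg → truck 6 (remaining 31 kg)
59 kg → truck 7 (remaining 61 kg)
87 kg → truck 8 (remaining 33 kg)
43 kg → truck 7 (remaining 18 kg)
Final trucks: [116] [88] [114] [77] [69] [89] [59,43] [87].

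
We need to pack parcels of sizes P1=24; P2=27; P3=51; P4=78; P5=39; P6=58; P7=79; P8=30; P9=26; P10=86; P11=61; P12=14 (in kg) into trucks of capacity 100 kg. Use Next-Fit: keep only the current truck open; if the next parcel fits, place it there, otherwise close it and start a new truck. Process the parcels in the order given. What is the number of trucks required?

8

truck 1: place P1 (24 kg), 76 kg left
truck 1: place P2 (27 kg), 49 kg left
truck 2: place P3 (51 kg), 49 kg left
truck 3: place P4 (78 kg), 22 kg left
truck 4: place P5 (39 kg), 61 kg left
truck 4: place P6 (58 kg), 3 kg left
truck 5: place P7 (79 kg), 21 kg left
truck 6: place P8 (30 kg), 70 kg left
truck 6: place P9 (26 kg), 44 kg left
truck 7: place P10 (86 kg), 14 kg left
truck 8: place P11 (61 kg), 39 kg left
truck 8: place P12 (14 kg), 25 kg left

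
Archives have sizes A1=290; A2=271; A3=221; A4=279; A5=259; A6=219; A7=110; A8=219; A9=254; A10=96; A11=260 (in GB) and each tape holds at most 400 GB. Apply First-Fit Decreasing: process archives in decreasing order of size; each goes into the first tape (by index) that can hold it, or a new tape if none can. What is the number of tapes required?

9

Sorted descending: 290, 279, 271, 260, 259, 254, 221, 219, 219, 110, 96.
Put 290 GB in tape 1; 110 GB remain.
Put 279 GB in tape 2; 121 GB remain.
Put 271 GB in tape 3; 129 GB remain.
Put 260 GB in tape 4; 140 GB remain.
Put 259 GB in tape 5; 141 GB remain.
Put 254 GB in tape 6; 146 GB remain.
Put 221 GB in tape 7; 179 GB remain.
Put 219 GB in tape 8; 181 GB remain.
Put 219 GB in tape 9; 181 GB remain.
Put 110 GB in tape 1; 0 GB remain.
Put 96 GB in tape 2; 25 GB remain.
Final tapes: [290,110] [279,96] [271] [260] [259] [254] [221] [219] [219].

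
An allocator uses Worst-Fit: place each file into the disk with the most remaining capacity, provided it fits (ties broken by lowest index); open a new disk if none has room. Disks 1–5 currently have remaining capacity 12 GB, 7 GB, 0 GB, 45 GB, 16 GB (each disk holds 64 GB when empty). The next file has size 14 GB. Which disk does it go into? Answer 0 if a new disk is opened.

Disks with room: disk 4 (45 GB), disk 5 (16 GB).
Most room is disk 4 with 45 GB free.

4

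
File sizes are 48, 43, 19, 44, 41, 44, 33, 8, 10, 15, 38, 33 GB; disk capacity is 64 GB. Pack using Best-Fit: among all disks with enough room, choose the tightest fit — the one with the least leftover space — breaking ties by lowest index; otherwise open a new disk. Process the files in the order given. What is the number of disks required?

8

Put 48 GB in disk 1; 16 GB remain.
Put 43 GB in disk 2; 21 GB remain.
Put 19 GB in disk 2; 2 GB remain.
Put 44 GB in disk 3; 20 GB remain.
Put 41 GB in disk 4; 23 GB remain.
Put 44 GB in disk 5; 20 GB remain.
Put 33 GB in disk 6; 31 GB remain.
Put 8 GB in disk 1; 8 GB remain.
Put 10 GB in disk 3; 10 GB remain.
Put 15 GB in disk 5; 5 GB remain.
Put 38 GB in disk 7; 26 GB remain.
Put 33 GB in disk 8; 31 GB remain.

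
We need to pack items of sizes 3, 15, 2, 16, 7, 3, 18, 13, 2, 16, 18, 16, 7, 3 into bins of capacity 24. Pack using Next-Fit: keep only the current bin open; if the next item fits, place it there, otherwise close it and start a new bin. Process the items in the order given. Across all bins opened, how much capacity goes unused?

3 → bin 1 (remaining 21)
15 → bin 1 (remaining 6)
2 → bin 1 (remaining 4)
16 → bin 2 (remaining 8)
7 → bin 2 (remaining 1)
3 → bin 3 (remaining 21)
18 → bin 3 (remaining 3)
13 → bin 4 (remaining 11)
2 → bin 4 (remaining 9)
16 → bin 5 (remaining 8)
18 → bin 6 (remaining 6)
16 → bin 7 (remaining 8)
7 → bin 7 (remaining 1)
3 → bin 8 (remaining 21)
8 bins × 24 = 192; used 139; unused 53.

53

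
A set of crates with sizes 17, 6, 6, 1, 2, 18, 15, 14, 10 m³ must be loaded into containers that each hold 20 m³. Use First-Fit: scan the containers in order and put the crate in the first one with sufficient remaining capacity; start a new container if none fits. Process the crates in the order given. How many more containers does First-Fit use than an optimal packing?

First-Fit: [17,1,2] [6,6] [18] [15] [14] [10] → 6 containers.
Total size 89 m³; any packing needs at least ⌈89/20⌉ = 5 containers.
An optimal packing achieves that bound: [18,2] [17,1] [15] [14,6] [10,6] → 5 containers.
Excess: 6 − 5 = 1.

1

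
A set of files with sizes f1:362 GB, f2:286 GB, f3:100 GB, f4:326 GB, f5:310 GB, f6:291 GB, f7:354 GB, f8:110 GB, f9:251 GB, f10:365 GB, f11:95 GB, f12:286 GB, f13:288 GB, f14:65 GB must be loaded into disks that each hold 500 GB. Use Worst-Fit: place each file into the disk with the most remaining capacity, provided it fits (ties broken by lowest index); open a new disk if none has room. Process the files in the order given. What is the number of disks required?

10 disks

Put f1 (362 GB) in disk 1; 138 GB remain.
Put f2 (286 GB) in disk 2; 214 GB remain.
Put f3 (100 GB) in disk 2; 114 GB remain.
Put f4 (326 GB) in disk 3; 174 GB remain.
Put f5 (310 GB) in disk 4; 190 GB remain.
Put f6 (291 GB) in disk 5; 209 GB remain.
Put f7 (354 GB) in disk 6; 146 GB remain.
Put f8 (110 GB) in disk 5; 99 GB remain.
Put f9 (251 GB) in disk 7; 249 GB remain.
Put f10 (365 GB) in disk 8; 135 GB remain.
Put f11 (95 GB) in disk 7; 154 GB remain.
Put f12 (286 GB) in disk 9; 214 GB remain.
Put f13 (288 GB) in disk 10; 212 GB remain.
Put f14 (65 GB) in disk 9; 149 GB remain.
Final disks: [362] [286,100] [326] [310] [291,110] [354] [251,95] [365] [286,65] [288].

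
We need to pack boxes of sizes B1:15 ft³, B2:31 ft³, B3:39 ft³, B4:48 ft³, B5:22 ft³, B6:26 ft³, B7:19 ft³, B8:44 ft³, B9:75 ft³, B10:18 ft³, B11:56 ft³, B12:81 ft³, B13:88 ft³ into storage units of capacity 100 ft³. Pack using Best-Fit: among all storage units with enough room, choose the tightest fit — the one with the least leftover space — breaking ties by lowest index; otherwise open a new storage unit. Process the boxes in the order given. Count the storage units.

7

B1 (15 ft³) → storage unit 1 (remaining 85 ft³)
B2 (31 ft³) → storage unit 1 (remaining 54 ft³)
B3 (39 ft³) → storage unit 1 (remaining 15 ft³)
B4 (48 ft³) → storage unit 2 (remaining 52 ft³)
B5 (22 ft³) → storage unit 2 (remaining 30 ft³)
B6 (26 ft³) → storage unit 2 (remaining 4 ft³)
B7 (19 ft³) → storage unit 3 (remaining 81 ft³)
B8 (44 ft³) → storage unit 3 (remaining 37 ft³)
B9 (75 ft³) → storage unit 4 (remaining 25 ft³)
B10 (18 ft³) → storage unit 4 (remaining 7 ft³)
B11 (56 ft³) → storage unit 5 (remaining 44 ft³)
B12 (81 ft³) → storage unit 6 (remaining 19 ft³)
B13 (88 ft³) → storage unit 7 (remaining 12 ft³)
Final storage units: [15,31,39] [48,22,26] [19,44] [75,18] [56] [81] [88].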